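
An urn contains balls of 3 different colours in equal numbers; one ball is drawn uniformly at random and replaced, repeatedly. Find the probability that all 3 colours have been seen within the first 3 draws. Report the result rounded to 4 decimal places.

Let A_i be the event that colour i is missing after 3 draws. By inclusion–exclusion on the A_i,
P(all seen) = Σ_{j=0}^{3} (-1)^j C(3,j)((3-j)/3)^3
= 1.00000 - 0.88889 + 0.11111 - 0.00000
= 0.22222.

0.2222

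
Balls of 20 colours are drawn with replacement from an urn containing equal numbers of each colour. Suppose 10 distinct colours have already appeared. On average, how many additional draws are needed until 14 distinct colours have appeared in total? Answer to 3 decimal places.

9.579

From k distinct to k+1 distinct takes on average 20/(20-k) draws.
Sum over k = 10,...,13: E = 20/10 + 20/9 + 20/8 + 20/7 = 9.5794.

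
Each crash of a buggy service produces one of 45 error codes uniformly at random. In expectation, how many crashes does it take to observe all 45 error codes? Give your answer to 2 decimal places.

Split into phases: going from k distinct to k+1 distinct takes on average 45/(45-k) crashes.
E[T] = 45/45 + 45/44 + 45/43 + ... + 45/2 + 45/1 = 45·H_{45}.
H_{45} = 4.395, so E[T] = 197.773.

197.77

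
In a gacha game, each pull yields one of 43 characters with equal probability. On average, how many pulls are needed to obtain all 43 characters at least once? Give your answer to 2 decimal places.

After k distinct characters have appeared, the next pull gives a new one with probability (43-k)/43, so the expected wait for the (k+1)-th is 43/(43-k).
E[T] = 43/43 + 43/42 + 43/41 + ... + 43/2 + 43/1 = 43·H_{43}.
H_{43} = 4.350, so E[T] = 187.050.

187.05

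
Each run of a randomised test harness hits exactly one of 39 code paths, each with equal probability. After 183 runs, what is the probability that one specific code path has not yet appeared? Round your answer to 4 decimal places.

Each run misses the fixed code path with probability (39-1)/39 = 38/39, independently.
P(still missing after 183) = (38/39)^183 = 0.00862.

0.0086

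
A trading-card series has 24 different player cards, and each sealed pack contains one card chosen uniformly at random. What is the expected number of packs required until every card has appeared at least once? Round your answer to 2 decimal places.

The wait to go from k to k+1 distinct cards is geometric with mean 24/(24-k).
E[T] = 24/24 + 24/23 + 24/22 + ... + 24/2 + 24/1 = 24·H_{24}.
H_{24} = 3.776, so E[T] = 90.623.

90.62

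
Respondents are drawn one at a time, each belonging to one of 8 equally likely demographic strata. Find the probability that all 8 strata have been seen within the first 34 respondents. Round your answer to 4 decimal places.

Let A_i be the event that stratum i is missing after 34 respondents. By inclusion–exclusion on the A_i,
P(all seen) = Σ_{j=0}^{8} (-1)^j C(8,j)((8-j)/8)^34
= 1.00000 - 0.08538 + 0.00158 - 0.00001 + 0.00000 - 0.00000 + 0.00000 - 0.00000 + 0.00000
= 0.91619.

0.9162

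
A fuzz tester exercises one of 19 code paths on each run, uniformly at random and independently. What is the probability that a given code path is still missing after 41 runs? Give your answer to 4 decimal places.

0.1090

On each run the fixed code path fails to appear with probability 18/19.
P(still missing after 41) = (18/19)^41 = 0.10896.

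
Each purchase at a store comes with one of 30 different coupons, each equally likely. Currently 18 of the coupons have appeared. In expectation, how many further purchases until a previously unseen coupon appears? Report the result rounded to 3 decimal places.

The number of purchases until the next new coupon is geometric with success probability 12/30, so its mean is 30/12.
E = 30/12 = 2.5000.

2.500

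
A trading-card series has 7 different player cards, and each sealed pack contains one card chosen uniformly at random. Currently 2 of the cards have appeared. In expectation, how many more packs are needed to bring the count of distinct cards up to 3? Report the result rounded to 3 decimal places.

1.400

The wait to go from k to k+1 distinct cards is geometric with mean 7/(7-k).
Only the k = 2 term is needed: E = 7/5 = 1.4000.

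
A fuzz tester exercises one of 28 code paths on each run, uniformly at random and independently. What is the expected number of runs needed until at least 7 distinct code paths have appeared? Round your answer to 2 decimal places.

7.89

With k distinct code paths already seen, the next new one arrives after an expected 28/(28-k) runs.
Sum over k = 0,...,6: E = 28/28 + 28/27 + 28/26 + ... + 28/23 + 28/22 = 7.891.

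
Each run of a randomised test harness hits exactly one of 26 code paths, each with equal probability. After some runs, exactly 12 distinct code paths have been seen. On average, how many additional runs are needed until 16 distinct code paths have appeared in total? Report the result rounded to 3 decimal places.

The wait to go from k to k+1 distinct code paths is geometric with mean 26/(26-k).
Sum over k = 12,...,15: E = 26/14 + 26/13 + 26/12 + 26/11 = 8.3874.

8.387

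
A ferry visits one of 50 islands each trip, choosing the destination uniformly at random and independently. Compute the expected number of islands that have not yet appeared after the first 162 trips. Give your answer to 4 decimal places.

For each island, P(unseen after 162) = (49/50)^162 = 0.03790.
By linearity of expectation, E[unseen] = 50·(49/50)^162 = 1.89493.

1.8949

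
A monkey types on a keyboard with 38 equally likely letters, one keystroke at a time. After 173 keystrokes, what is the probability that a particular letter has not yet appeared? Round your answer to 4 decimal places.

Each keystroke misses the fixed letter with probability (38-1)/38 = 37/38, independently.
P(still missing after 173) = (37/38)^173 = 0.00992.

0.0099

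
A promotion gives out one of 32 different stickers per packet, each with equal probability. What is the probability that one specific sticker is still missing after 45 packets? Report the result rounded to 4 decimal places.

0.2396

On each packet the fixed sticker fails to appear with probability 31/32.
P(still missing after 45) = (31/32)^45 = 0.23962.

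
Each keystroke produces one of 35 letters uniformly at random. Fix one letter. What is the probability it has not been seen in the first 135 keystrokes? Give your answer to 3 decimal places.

Each keystroke misses the fixed letter with probability (35-1)/35 = 34/35, independently.
P(still missing after 135) = (34/35)^135 = 0.0200.

0.020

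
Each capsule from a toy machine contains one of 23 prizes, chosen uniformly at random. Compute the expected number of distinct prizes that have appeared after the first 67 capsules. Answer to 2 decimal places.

21.83

For each prize, P(seen in 67 capsules) = 1 - (22/23)^67 = 0.949.
By linearity of expectation, E[distinct seen] = 23·(1 - (22/23)^67) = 21.830.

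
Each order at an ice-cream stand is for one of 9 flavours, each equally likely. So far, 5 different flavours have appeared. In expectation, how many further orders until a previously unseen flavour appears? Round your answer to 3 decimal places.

2.250

Each order yields a new flavour with probability (9-5)/9 = 4/9, so the wait is geometric with mean 9/4.
E = 9/4 = 2.2500.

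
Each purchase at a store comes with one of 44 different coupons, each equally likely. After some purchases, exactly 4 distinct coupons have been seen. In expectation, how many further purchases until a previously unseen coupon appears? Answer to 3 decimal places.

The number of purchases until the next new coupon is geometric with success probability 40/44, so its mean is 44/40.
E = 44/40 = 1.1000.

1.100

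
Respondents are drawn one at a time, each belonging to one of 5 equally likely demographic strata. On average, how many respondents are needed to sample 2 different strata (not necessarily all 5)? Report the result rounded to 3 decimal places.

2.250

With k distinct strata already seen, the next new one arrives after an expected 5/(5-k) respondents.
Sum over k = 0,...,1: E = 5/5 + 5/4 = 2.2500.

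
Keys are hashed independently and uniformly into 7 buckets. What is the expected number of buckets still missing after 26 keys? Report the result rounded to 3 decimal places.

For each bucket, P(unseen after 26) = (6/7)^26 = 0.0182.
By linearity of expectation, E[unseen] = 7·(6/7)^26 = 0.1272.

0.127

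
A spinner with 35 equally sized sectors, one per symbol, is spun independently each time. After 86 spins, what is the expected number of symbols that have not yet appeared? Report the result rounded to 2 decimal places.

2.89

For each symbol, P(unseen after 86) = (34/35)^86 = 0.083.
By linearity of expectation, E[unseen] = 35·(34/35)^86 = 2.893.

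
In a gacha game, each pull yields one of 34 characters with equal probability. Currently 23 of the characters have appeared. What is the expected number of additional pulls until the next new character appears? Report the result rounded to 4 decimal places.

3.0909

Each pull yields a new character with probability (34-23)/34 = 11/34, so the wait is geometric with mean 34/11.
E = 34/11 = 3.09091.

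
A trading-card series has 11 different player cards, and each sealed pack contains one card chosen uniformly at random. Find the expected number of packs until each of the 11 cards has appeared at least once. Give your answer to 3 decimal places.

33.219

The wait to go from k to k+1 distinct cards is geometric with mean 11/(11-k).
E[T] = 11/11 + 11/10 + 11/9 + ... + 11/2 + 11/1 = 11·H_{11}.
H_{11} = 3.0199, so E[T] = 33.2187.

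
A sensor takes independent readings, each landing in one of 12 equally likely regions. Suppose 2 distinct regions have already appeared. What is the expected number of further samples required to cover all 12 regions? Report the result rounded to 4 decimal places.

35.1476

With k distinct regions already seen, the next new one takes an expected 12/(12-k) samples.
Sum over k = 2,...,11: E = 12/10 + 12/9 + 12/8 + ... + 12/2 + 12/1 = 35.14762.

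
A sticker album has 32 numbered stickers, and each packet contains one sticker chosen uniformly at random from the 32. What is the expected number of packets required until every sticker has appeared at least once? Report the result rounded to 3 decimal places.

After k distinct stickers have appeared, the next packet gives a new one with probability (32-k)/32, so the expected wait for the (k+1)-th is 32/(32-k).
E[T] = 32/32 + 32/31 + 32/30 + ... + 32/2 + 32/1 = 32·H_{32}.
H_{32} = 4.0585, so E[T] = 129.8718.

129.872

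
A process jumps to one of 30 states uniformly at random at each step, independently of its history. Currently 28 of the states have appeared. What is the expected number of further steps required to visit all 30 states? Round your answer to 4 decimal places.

45.0000

The wait to go from k to k+1 distinct states is geometric with mean 30/(30-k).
Sum over k = 28,...,29: E = 30/2 + 30/1 = 45.00000.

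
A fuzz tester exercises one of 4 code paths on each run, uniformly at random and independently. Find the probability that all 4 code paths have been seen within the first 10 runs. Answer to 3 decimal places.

Let A_i be the event that code path i is missing after 10 runs. By inclusion–exclusion on the A_i,
P(all seen) = Σ_{j=0}^{4} (-1)^j C(4,j)((4-j)/4)^10
= 1.0000 - 0.2253 + 0.0059 - 0.0000 + 0.0000
= 0.7806.

0.781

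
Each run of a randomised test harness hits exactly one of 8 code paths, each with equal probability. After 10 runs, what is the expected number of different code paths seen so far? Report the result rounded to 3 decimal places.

5.895

For each code path, P(seen in 10 runs) = 1 - (7/8)^10 = 0.7369.
By linearity of expectation, E[distinct seen] = 8·(1 - (7/8)^10) = 5.8954.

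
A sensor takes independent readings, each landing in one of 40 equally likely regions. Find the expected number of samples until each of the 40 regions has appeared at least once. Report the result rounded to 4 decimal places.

Split into phases: going from k distinct to k+1 distinct takes on average 40/(40-k) samples.
E[T] = 40/40 + 40/39 + 40/38 + ... + 40/2 + 40/1 = 40·H_{40}.
H_{40} = 4.27854, so E[T] = 171.14172.

171.1417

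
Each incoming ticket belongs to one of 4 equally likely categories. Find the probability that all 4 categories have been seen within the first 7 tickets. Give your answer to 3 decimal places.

By inclusion–exclusion over which categories are missing,
P(all seen) = Σ_{j=0}^{4} (-1)^j C(4,j)((4-j)/4)^7
= 1.0000 - 0.5339 + 0.0469 - 0.0002 + 0.0000
= 0.5127.

0.513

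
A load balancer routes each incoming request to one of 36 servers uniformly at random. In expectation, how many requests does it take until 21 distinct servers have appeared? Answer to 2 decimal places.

Going from k to k+1 distinct takes a geometric number of requests with mean 36/(36-k).
Sum over k = 0,...,20: E = 36/36 + 36/35 + 36/34 + ... + 36/17 + 36/16 = 30.828.

30.83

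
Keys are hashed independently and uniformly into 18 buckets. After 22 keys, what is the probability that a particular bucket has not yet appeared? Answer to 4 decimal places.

Each key misses the fixed bucket with probability (18-1)/18 = 17/18, independently.
P(still missing after 22) = (17/18)^22 = 0.28437.

0.2844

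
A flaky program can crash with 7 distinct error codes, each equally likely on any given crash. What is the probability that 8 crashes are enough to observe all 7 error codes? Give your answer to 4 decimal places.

0.0245

Let A_i be the event that error code i is missing after 8 crashes. By inclusion–exclusion on the A_i,
P(all seen) = Σ_{j=0}^{7} (-1)^j C(7,j)((7-j)/7)^8
= 1.00000 - 2.03950 + 1.42297 - 0.39789 + 0.03983 - 0.00093 + 0.00000 - 0.00000
= 0.02448.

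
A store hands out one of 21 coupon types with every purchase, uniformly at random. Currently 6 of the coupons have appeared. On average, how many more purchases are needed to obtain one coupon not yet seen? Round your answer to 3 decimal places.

The number of purchases until the next new coupon is geometric with success probability 15/21, so its mean is 21/15.
E = 21/15 = 1.4000.

1.400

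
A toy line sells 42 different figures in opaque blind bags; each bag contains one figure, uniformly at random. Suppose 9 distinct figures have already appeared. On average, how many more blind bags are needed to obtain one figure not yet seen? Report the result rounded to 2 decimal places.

1.27

The number of blind bags until the next new figure is geometric with success probability 33/42, so its mean is 42/33.
E = 42/33 = 1.273.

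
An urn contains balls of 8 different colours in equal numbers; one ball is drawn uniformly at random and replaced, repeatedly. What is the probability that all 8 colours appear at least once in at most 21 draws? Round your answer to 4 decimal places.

By inclusion–exclusion over which colours are missing,
P(all seen) = Σ_{j=0}^{8} (-1)^j C(8,j)((8-j)/8)^21
= 1.00000 - 0.48446 + 0.06660 - 0.00290 + 0.00003 - 0.00000 + 0.00000 - 0.00000 + 0.00000
= 0.57927.

0.5793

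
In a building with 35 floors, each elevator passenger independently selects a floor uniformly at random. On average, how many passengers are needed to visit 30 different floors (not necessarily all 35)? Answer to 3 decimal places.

With k distinct floors already seen, the next new one arrives after an expected 35/(35-k) passengers.
Sum over k = 0,...,29: E = 35/35 + 35/34 + 35/33 + ... + 35/7 + 35/6 = 65.2207.

65.221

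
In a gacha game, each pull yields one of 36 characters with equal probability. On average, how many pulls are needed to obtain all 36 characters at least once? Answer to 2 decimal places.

After k distinct characters have appeared, the next pull gives a new one with probability (36-k)/36, so the expected wait for the (k+1)-th is 36/(36-k).
E[T] = 36/36 + 36/35 + 36/34 + ... + 36/2 + 36/1 = 36·H_{36}.
H_{36} = 4.175, so E[T] = 150.284.

150.28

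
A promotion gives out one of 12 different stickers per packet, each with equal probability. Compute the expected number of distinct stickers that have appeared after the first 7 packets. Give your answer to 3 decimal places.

For each sticker, P(seen in 7 packets) = 1 - (11/12)^7 = 0.4561.
By linearity of expectation, E[distinct seen] = 12·(1 - (11/12)^7) = 5.4738.

5.474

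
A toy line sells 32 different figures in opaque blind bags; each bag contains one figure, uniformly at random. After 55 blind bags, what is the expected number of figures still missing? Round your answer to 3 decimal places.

5.582

For each figure, P(unseen after 55) = (31/32)^55 = 0.1744.
By linearity of expectation, E[unseen] = 32·(31/32)^55 = 5.5821.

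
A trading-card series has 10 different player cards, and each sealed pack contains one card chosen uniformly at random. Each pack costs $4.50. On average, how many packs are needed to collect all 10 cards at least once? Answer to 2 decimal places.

29.29

Split into phases: going from k distinct to k+1 distinct takes on average 10/(10-k) packs.
E[T] = 10/10 + 10/9 + 10/8 + ... + 10/2 + 10/1 = 10·H_{10}.
H_{10} = 2.929, so E[T] = 29.290.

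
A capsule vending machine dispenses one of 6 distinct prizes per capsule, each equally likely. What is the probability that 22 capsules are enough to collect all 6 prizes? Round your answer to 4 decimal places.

By inclusion–exclusion over which prizes are missing,
P(all seen) = Σ_{j=0}^{6} (-1)^j C(6,j)((6-j)/6)^22
= 1.00000 - 0.10868 + 0.00200 - 0.00000 + 0.00000 - 0.00000 + 0.00000
= 0.89332.

0.8933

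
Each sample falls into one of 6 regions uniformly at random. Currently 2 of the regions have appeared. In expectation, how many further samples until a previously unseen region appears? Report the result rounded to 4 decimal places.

Each sample yields a new region with probability (6-2)/6 = 4/6, so the wait is geometric with mean 6/4.
E = 6/4 = 1.50000.

1.5000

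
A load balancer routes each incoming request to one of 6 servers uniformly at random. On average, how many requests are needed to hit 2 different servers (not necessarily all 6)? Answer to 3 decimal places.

Going from k to k+1 distinct takes a geometric number of requests with mean 6/(6-k).
Sum over k = 0,...,1: E = 6/6 + 6/5 = 2.2000.

2.200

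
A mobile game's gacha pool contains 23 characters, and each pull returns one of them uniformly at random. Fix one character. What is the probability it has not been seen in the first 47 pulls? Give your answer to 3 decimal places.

Each pull misses the fixed character with probability (23-1)/23 = 22/23, independently.
P(still missing after 47) = (22/23)^47 = 0.1238.

0.124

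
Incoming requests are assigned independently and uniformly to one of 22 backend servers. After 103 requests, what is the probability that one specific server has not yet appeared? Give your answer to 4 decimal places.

Each request misses the fixed server with probability (22-1)/22 = 21/22, independently.
P(still missing after 103) = (21/22)^103 = 0.00830.

0.0083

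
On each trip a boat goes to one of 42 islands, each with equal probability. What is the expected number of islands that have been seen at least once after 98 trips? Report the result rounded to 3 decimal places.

For each island, P(seen in 98 trips) = 1 - (41/42)^98 = 0.9057.
By linearity of expectation, E[distinct seen] = 42·(1 - (41/42)^98) = 38.0405.

38.041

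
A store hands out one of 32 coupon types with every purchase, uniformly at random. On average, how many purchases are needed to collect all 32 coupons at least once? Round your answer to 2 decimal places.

After k distinct coupons have appeared, the next purchase gives a new one with probability (32-k)/32, so the expected wait for the (k+1)-th is 32/(32-k).
E[T] = 32/32 + 32/31 + 32/30 + ... + 32/2 + 32/1 = 32·H_{32}.
H_{32} = 4.058, so E[T] = 129.872.

129.87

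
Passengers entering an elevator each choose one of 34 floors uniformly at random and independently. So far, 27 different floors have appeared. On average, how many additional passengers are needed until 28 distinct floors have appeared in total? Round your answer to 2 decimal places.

From k distinct to k+1 distinct takes on average 34/(34-k) passengers.
Only the k = 27 term is needed: E = 34/7 = 4.857.

4.86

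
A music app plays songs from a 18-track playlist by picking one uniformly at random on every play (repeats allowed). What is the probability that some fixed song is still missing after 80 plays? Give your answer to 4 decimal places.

0.0103

Each play misses the fixed song with probability (18-1)/18 = 17/18, independently.
P(still missing after 80) = (17/18)^80 = 0.01033.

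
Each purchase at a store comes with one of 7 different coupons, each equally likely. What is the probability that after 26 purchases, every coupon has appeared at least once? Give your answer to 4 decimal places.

Let A_i be the event that coupon i is missing after 26 purchases. By inclusion–exclusion on the A_i,
P(all seen) = Σ_{j=0}^{7} (-1)^j C(7,j)((7-j)/7)^26
= 1.00000 - 0.12720 + 0.00333 - 0.00002 + 0.00000 - 0.00000 + 0.00000 - 0.00000
= 0.87612.

0.8761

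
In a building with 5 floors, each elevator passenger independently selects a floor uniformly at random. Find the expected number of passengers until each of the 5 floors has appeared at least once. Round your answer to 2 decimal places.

Split into phases: going from k distinct to k+1 distinct takes on average 5/(5-k) passengers.
E[T] = 5/5 + 5/4 + 5/3 + 5/2 + 5/1 = 5·H_{5}.
H_{5} = 2.283, so E[T] = 11.417.

11.42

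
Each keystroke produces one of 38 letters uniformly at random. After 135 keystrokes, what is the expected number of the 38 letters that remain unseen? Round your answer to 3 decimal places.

1.038

For each letter, P(unseen after 135) = (37/38)^135 = 0.0273.
By linearity of expectation, E[unseen] = 38·(37/38)^135 = 1.0381.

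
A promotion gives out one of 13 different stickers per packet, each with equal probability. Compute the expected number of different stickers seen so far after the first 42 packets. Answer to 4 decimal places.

12.5493

For each sticker, P(seen in 42 packets) = 1 - (12/13)^42 = 0.96533.
By linearity of expectation, E[distinct seen] = 13·(1 - (12/13)^42) = 12.54925.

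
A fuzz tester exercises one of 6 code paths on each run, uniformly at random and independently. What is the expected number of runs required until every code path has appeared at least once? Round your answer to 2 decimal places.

14.70

The wait to go from k to k+1 distinct code paths is geometric with mean 6/(6-k).
E[T] = 6/6 + 6/5 + 6/4 + 6/3 + 6/2 + 6/1 = 6·H_{6}.
H_{6} = 2.450, so E[T] = 14.700.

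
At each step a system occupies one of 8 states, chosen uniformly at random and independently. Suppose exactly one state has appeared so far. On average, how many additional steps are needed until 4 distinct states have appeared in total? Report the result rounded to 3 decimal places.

4.076

With k distinct states already seen, the next new one takes an expected 8/(8-k) steps.
Sum over k = 1,...,3: E = 8/7 + 8/6 + 8/5 = 4.0762.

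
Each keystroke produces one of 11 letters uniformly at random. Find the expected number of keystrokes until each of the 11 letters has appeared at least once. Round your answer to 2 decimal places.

33.22

Split into phases: going from k distinct to k+1 distinct takes on average 11/(11-k) keystrokes.
E[T] = 11/11 + 11/10 + 11/9 + ... + 11/2 + 11/1 = 11·H_{11}.
H_{11} = 3.020, so E[T] = 33.219.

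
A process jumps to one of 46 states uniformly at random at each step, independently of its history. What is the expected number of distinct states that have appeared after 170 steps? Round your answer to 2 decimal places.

44.90

For each state, P(seen in 170 steps) = 1 - (45/46)^170 = 0.976.
By linearity of expectation, E[distinct seen] = 46·(1 - (45/46)^170) = 44.903.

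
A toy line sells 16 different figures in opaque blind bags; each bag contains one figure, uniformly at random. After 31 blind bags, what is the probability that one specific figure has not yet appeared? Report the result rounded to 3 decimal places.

0.135

On each blind bag the fixed figure fails to appear with probability 15/16.
P(still missing after 31) = (15/16)^31 = 0.1352.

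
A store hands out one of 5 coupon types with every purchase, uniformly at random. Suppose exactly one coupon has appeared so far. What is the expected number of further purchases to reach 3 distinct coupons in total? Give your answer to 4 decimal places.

The wait to go from k to k+1 distinct coupons is geometric with mean 5/(5-k).
Sum over k = 1,...,2: E = 5/4 + 5/3 = 2.91667.

2.9167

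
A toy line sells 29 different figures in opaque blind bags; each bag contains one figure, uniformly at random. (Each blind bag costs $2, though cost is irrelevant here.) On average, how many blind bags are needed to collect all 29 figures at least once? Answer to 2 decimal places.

After k distinct figures have appeared, the next blind bag gives a new one with probability (29-k)/29, so the expected wait for the (k+1)-th is 29/(29-k).
E[T] = 29/29 + 29/28 + 29/27 + ... + 29/2 + 29/1 = 29·H_{29}.
H_{29} = 3.962, so E[T] = 114.888.

114.89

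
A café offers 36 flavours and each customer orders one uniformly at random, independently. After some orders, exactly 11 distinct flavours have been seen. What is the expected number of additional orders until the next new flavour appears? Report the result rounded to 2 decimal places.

1.44

The number of orders until the next new flavour is geometric with success probability 25/36, so its mean is 36/25.
E = 36/25 = 1.440.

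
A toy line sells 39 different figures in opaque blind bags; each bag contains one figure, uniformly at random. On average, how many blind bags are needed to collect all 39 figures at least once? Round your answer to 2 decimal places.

After k distinct figures have appeared, the next blind bag gives a new one with probability (39-k)/39, so the expected wait for the (k+1)-th is 39/(39-k).
E[T] = 39/39 + 39/38 + 39/37 + ... + 39/2 + 39/1 = 39·H_{39}.
H_{39} = 4.254, so E[T] = 165.888.

165.89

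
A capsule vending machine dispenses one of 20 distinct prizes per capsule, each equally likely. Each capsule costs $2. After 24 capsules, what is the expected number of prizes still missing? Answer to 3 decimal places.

For each prize, P(unseen after 24) = (19/20)^24 = 0.2920.
By linearity of expectation, E[unseen] = 20·(19/20)^24 = 5.8398.

5.840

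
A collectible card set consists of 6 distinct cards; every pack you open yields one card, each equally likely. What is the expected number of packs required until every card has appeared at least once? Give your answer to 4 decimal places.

14.7000

After k distinct cards have appeared, the next pack gives a new one with probability (6-k)/6, so the expected wait for the (k+1)-th is 6/(6-k).
E[T] = 6/6 + 6/5 + 6/4 + 6/3 + 6/2 + 6/1 = 6·H_{6}.
H_{6} = 2.45000, so E[T] = 14.70000.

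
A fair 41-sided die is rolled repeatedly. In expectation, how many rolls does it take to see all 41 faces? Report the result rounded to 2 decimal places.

Split into phases: going from k distinct to k+1 distinct takes on average 41/(41-k) rolls.
E[T] = 41/41 + 41/40 + 41/39 + ... + 41/2 + 41/1 = 41·H_{41}.
H_{41} = 4.303, so E[T] = 176.420.

176.42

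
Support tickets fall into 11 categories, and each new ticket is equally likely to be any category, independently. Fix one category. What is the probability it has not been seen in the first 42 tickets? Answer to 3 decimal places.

On each ticket the fixed category fails to appear with probability 10/11.
P(still missing after 42) = (10/11)^42 = 0.0183.

0.018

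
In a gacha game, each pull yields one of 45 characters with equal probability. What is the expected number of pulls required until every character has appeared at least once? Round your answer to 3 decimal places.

The wait to go from k to k+1 distinct characters is geometric with mean 45/(45-k).
E[T] = 45/45 + 45/44 + 45/43 + ... + 45/2 + 45/1 = 45·H_{45}.
H_{45} = 4.3949, so E[T] = 197.7727.

197.773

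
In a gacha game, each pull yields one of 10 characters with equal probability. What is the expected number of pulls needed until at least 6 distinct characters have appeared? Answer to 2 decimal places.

8.46

With k distinct characters already seen, the next new one arrives after an expected 10/(10-k) pulls.
Sum over k = 0,...,5: E = 10/10 + 10/9 + 10/8 + 10/7 + 10/6 + 10/5 = 8.456.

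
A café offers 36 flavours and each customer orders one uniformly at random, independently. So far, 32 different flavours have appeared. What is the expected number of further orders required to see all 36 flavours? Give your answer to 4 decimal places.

75.0000

From k distinct to k+1 distinct takes on average 36/(36-k) orders.
Sum over k = 32,...,35: E = 36/4 + 36/3 + 36/2 + 36/1 = 75.00000.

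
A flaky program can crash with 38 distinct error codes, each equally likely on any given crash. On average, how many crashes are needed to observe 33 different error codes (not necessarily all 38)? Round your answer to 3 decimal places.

With k distinct error codes already seen, the next new one arrives after an expected 38/(38-k) crashes.
Sum over k = 0,...,32: E = 38/38 + 38/37 + 38/36 + ... + 38/7 + 38/6 = 73.8936.

73.894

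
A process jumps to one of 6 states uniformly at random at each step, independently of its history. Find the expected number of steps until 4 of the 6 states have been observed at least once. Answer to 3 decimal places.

5.700

Going from k to k+1 distinct takes a geometric number of steps with mean 6/(6-k).
Sum over k = 0,...,3: E = 6/6 + 6/5 + 6/4 + 6/3 = 5.7000.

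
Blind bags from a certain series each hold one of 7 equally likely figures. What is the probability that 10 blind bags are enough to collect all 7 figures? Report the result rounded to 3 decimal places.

Let A_i be the event that figure i is missing after 10 blind bags. By inclusion–exclusion on the A_i,
P(all seen) = Σ_{j=0}^{7} (-1)^j C(7,j)((7-j)/7)^10
= 1.0000 - 1.4984 + 0.7260 - 0.1299 + 0.0073 - 0.0001 + 0.0000 - 0.0000
= 0.1049.

0.105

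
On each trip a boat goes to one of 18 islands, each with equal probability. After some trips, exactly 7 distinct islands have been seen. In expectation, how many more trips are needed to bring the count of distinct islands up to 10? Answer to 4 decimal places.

5.4364

From k distinct to k+1 distinct takes on average 18/(18-k) trips.
Sum over k = 7,...,9: E = 18/11 + 18/10 + 18/9 = 5.43636.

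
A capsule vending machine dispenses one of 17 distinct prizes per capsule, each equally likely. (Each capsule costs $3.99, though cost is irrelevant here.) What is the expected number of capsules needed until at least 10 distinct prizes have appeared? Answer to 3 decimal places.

With k distinct prizes already seen, the next new one arrives after an expected 17/(17-k) capsules.
Sum over k = 0,...,9: E = 17/17 + 17/16 + 17/15 + ... + 17/9 + 17/8 = 14.3938.

14.394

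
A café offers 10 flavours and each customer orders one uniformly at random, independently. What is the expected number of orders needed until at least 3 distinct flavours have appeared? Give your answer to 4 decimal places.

3.3611

With k distinct flavours already seen, the next new one arrives after an expected 10/(10-k) orders.
Sum over k = 0,...,2: E = 10/10 + 10/9 + 10/8 = 3.36111.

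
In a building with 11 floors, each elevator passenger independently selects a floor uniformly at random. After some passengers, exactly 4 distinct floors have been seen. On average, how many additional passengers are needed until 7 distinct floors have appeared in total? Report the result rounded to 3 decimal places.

5.605

With k distinct floors already seen, the next new one takes an expected 11/(11-k) passengers.
Sum over k = 4,...,6: E = 11/7 + 11/6 + 11/5 = 5.6048.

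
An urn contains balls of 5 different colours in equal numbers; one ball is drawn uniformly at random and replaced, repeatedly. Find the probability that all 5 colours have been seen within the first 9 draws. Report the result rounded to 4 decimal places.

0.4271

By inclusion–exclusion over which colours are missing,
P(all seen) = Σ_{j=0}^{5} (-1)^j C(5,j)((5-j)/5)^9
= 1.00000 - 0.67109 + 0.10078 - 0.00262 + 0.00000 - 0.00000
= 0.42707.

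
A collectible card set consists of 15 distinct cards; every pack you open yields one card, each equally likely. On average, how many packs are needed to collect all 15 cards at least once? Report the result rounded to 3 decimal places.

49.773

The wait to go from k to k+1 distinct cards is geometric with mean 15/(15-k).
E[T] = 15/15 + 15/14 + 15/13 + ... + 15/2 + 15/1 = 15·H_{15}.
H_{15} = 3.3182, so E[T] = 49.7734.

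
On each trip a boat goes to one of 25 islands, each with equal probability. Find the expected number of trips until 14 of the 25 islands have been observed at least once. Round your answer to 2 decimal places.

19.90

Going from k to k+1 distinct takes a geometric number of trips with mean 25/(25-k).
Sum over k = 0,...,13: E = 25/25 + 25/24 + 25/23 + ... + 25/13 + 25/12 = 19.902.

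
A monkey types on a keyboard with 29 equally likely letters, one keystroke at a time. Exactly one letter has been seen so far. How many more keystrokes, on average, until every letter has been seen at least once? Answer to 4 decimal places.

113.8880

From k distinct to k+1 distinct takes on average 29/(29-k) keystrokes.
Sum over k = 1,...,28: E = 29/28 + 29/27 + 29/26 + ... + 29/2 + 29/1 = 113.88796.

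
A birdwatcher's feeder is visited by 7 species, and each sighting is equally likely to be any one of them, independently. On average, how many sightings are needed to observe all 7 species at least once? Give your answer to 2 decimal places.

The wait to go from k to k+1 distinct species is geometric with mean 7/(7-k).
E[T] = 7/7 + 7/6 + 7/5 + ... + 7/2 + 7/1 = 7·H_{7}.
H_{7} = 2.593, so E[T] = 18.150.

18.15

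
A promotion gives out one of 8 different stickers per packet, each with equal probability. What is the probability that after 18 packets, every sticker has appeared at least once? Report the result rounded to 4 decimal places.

0.4231

By inclusion–exclusion over which stickers are missing,
P(all seen) = Σ_{j=0}^{8} (-1)^j C(8,j)((8-j)/8)^18
= 1.00000 - 0.72316 + 0.15786 - 0.01186 + 0.00027 - 0.00000 + 0.00000 - 0.00000 + 0.00000
= 0.42310.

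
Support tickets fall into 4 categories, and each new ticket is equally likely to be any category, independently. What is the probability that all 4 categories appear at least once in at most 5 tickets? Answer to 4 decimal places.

By inclusion–exclusion over which categories are missing,
P(all seen) = Σ_{j=0}^{4} (-1)^j C(4,j)((4-j)/4)^5
= 1.00000 - 0.94922 + 0.18750 - 0.00391 + 0.00000
= 0.23438.

0.2344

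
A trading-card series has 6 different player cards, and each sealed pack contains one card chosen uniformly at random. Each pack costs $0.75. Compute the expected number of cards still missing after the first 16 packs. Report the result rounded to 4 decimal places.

For each card, P(unseen after 16) = (5/6)^16 = 0.05409.
By linearity of expectation, E[unseen] = 6·(5/6)^16 = 0.32453.

0.3245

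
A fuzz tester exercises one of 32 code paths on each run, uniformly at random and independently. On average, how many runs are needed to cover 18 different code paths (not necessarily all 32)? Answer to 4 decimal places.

25.8219

With k distinct code paths already seen, the next new one arrives after an expected 32/(32-k) runs.
Sum over k = 0,...,17: E = 32/32 + 32/31 + 32/30 + ... + 32/16 + 32/15 = 25.82185.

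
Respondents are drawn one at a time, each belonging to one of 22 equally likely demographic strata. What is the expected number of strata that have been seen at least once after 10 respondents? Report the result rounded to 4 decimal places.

8.1838

For each stratum, P(seen in 10 respondents) = 1 - (21/22)^10 = 0.37199.
By linearity of expectation, E[distinct seen] = 22·(1 - (21/22)^10) = 8.18379.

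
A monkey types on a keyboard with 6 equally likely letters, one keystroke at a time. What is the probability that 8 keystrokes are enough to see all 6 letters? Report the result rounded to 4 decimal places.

Let A_i be the event that letter i is missing after 8 keystrokes. By inclusion–exclusion on the A_i,
P(all seen) = Σ_{j=0}^{6} (-1)^j C(6,j)((6-j)/6)^8
= 1.00000 - 1.39541 + 0.58528 - 0.07813 + 0.00229 - 0.00000 + 0.00000
= 0.11403.

0.1140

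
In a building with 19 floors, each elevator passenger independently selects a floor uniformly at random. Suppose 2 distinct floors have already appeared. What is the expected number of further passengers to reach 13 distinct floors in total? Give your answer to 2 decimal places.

The wait to go from k to k+1 distinct floors is geometric with mean 19/(19-k).
Sum over k = 2,...,12: E = 19/17 + 19/16 + 19/15 + ... + 19/8 + 19/7 = 18.801.

18.80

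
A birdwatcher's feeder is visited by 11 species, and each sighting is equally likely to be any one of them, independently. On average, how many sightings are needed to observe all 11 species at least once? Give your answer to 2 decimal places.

33.22

Split into phases: going from k distinct to k+1 distinct takes on average 11/(11-k) sightings.
E[T] = 11/11 + 11/10 + 11/9 + ... + 11/2 + 11/1 = 11·H_{11}.
H_{11} = 3.020, so E[T] = 33.219.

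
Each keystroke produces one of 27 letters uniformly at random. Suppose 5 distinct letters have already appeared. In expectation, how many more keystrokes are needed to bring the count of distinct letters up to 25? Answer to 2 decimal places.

From k distinct to k+1 distinct takes on average 27/(27-k) keystrokes.
Sum over k = 5,...,24: E = 27/22 + 27/21 + 27/20 + ... + 27/4 + 27/3 = 59.152.

59.15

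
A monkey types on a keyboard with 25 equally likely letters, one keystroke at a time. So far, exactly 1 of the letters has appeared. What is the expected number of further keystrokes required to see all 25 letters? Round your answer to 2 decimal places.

From k distinct to k+1 distinct takes on average 25/(25-k) keystrokes.
Sum over k = 1,...,24: E = 25/24 + 25/23 + 25/22 + ... + 25/2 + 25/1 = 94.399.

94.40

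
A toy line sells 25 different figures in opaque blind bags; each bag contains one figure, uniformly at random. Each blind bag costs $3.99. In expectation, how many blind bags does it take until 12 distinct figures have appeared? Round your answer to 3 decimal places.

15.896

Going from k to k+1 distinct takes a geometric number of blind bags with mean 25/(25-k).
Sum over k = 0,...,11: E = 25/25 + 25/24 + 25/23 + ... + 25/15 + 25/14 = 15.8956.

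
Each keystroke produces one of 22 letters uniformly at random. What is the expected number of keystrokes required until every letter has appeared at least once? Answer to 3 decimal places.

Split into phases: going from k distinct to k+1 distinct takes on average 22/(22-k) keystrokes.
E[T] = 22/22 + 22/21 + 22/20 + ... + 22/2 + 22/1 = 22·H_{22}.
H_{22} = 3.6908, so E[T] = 81.1979.

81.198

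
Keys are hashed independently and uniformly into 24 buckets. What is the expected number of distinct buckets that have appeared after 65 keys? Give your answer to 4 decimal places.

For each bucket, P(seen in 65 keys) = 1 - (23/24)^65 = 0.93711.
By linearity of expectation, E[distinct seen] = 24·(1 - (23/24)^65) = 22.49065.

22.4907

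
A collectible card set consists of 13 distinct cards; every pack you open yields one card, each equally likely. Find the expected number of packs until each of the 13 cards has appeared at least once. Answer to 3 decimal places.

41.342

After k distinct cards have appeared, the next pack gives a new one with probability (13-k)/13, so the expected wait for the (k+1)-th is 13/(13-k).
E[T] = 13/13 + 13/12 + 13/11 + ... + 13/2 + 13/1 = 13·H_{13}.
H_{13} = 3.1801, so E[T] = 41.3417.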